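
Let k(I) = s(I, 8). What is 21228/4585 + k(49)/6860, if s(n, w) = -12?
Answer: 1039779/224665 ≈ 4.6281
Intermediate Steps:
k(I) = -12
21228/4585 + k(49)/6860 = 21228/4585 - 12/6860 = 21228*(1/4585) - 12*1/6860 = 21228/4585 - 3/1715 = 1039779/224665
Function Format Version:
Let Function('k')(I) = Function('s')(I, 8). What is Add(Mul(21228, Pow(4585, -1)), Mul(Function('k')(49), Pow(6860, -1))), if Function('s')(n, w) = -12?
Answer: Rational(1039779, 224665) ≈ 4.6281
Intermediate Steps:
Function('k')(I) = -12
Add(Mul(21228, Pow(4585, -1)), Mul(Function('k')(49), Pow(6860, -1))) = Add(Mul(21228, Pow(4585, -1)), Mul(-12, Pow(6860, -1))) = Add(Mul(21228, Rational(1, 4585)), Mul(-12, Rational(1, 6860))) = Add(Rational(21228, 4585), Rational(-3, 1715)) = Rational(1039779, 224665)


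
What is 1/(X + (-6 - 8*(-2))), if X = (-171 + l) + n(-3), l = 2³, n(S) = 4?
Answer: -1/149 ≈ -0.0067114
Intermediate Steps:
l = 8
X = -159 (X = (-171 + 8) + 4 = -163 + 4 = -159)
1/(X + (-6 - 8*(-2))) = 1/(-159 + (-6 - 8*(-2))) = 1/(-159 + (-6 + 16)) = 1/(-159 + 10) = 1/(-149) = -1/149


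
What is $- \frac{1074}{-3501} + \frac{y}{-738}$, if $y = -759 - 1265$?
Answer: $\frac{437702}{143541} \approx 3.0493$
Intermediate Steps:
$y = -2024$ ($y = -759 - 1265 = -2024$)
$- \frac{1074}{-3501} + \frac{y}{-738} = - \frac{1074}{-3501} - \frac{2024}{-738} = \left(-1074\right) \left(- \frac{1}{3501}\right) - - \frac{1012}{369} = \frac{358}{1167} + \frac{1012}{369} = \frac{437702}{143541}$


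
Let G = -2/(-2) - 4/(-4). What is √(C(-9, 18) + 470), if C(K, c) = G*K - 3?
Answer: √449 ≈ 21.190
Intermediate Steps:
G = 2 (G = -2*(-½) - 4*(-¼) = 1 + 1 = 2)
C(K, c) = -3 + 2*K (C(K, c) = 2*K - 3 = -3 + 2*K)
√(C(-9, 18) + 470) = √((-3 + 2*(-9)) + 470) = √((-3 - 18) + 470) = √(-21 + 470) = √449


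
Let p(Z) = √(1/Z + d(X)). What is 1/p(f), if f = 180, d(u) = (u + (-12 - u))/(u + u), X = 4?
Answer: -6*I*√1345/269 ≈ -0.81801*I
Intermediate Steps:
d(u) = -6/u (d(u) = -12*1/(2*u) = -6/u)
p(Z) = √(-3/2 + 1/Z) (p(Z) = √(1/Z - 6/4) = √(1/Z - 6*¼) = √(1/Z - 3/2) = √(-3/2 + 1/Z))
1/p(f) = 1/(√(-6 + 4/180)/2) = 1/(√(-6 + 4*(1/180))/2) = 1/(√(-6 + 1/45)/2) = 1/(√(-269/45)/2) = 1/((I*√1345/15)/2) = 1/(I*√1345/30) = -6*I*√1345/269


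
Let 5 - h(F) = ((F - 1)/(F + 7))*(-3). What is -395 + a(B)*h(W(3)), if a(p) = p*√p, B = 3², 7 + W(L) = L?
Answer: -395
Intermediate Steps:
W(L) = -7 + L
B = 9
a(p) = p^(3/2)
h(F) = 5 + 3*(-1 + F)/(7 + F) (h(F) = 5 - (F - 1)/(F + 7)*(-3) = 5 - (-1 + F)/(7 + F)*(-3) = 5 - (-3)*(-1 + F)/(7 + F) = 5 + 3*(-1 + F)/(7 + F))
-395 + a(B)*h(W(3)) = -395 + 9^(3/2)*(8*(4 + (-7 + 3))/(7 + (-7 + 3))) = -395 + 27*(8*(4 - 4)/(7 - 4)) = -395 + 27*(8*0/3) = -395 + 27*(8*(⅓)*0) = -395 + 27*0 = -395 + 0 = -395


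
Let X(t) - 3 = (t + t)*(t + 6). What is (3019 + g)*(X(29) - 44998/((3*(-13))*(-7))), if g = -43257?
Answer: -20521822618/273 ≈ -7.5171e+7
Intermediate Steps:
X(t) = 3 + 2*t*(6 + t) (X(t) = 3 + (t + t)*(t + 6) = 3 + (2*t)*(6 + t) = 3 + 2*t*(6 + t))
(3019 + g)*(X(29) - 44998/((3*(-13))*(-7))) = (3019 - 43257)*((3 + 2*29**2 + 12*29) - 44998/((3*(-13))*(-7))) = -40238*((3 + 2*841 + 348) - 44998/((-39*(-7)))) = -40238*((3 + 1682 + 348) - 44998/273) = -40238*(2033 - 44998*1/273) = -40238*(2033 - 44998/273) = -40238*510011/273 = -20521822618/273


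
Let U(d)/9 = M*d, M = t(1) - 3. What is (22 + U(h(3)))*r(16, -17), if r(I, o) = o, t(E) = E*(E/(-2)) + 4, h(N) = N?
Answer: -1207/2 ≈ -603.50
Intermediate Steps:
t(E) = 4 - E**2/2 (t(E) = E*(E*(-1/2)) + 4 = E*(-E/2) + 4 = -E**2/2 + 4 = 4 - E**2/2)
M = 1/2 (M = (4 - 1/2*1**2) - 3 = (4 - 1/2*1) - 3 = (4 - 1/2) - 3 = 7/2 - 3 = 1/2 ≈ 0.50000)
U(d) = 9*d/2 (U(d) = 9*(d/2) = 9*d/2)
(22 + U(h(3)))*r(16, -17) = (22 + (9/2)*3)*(-17) = (22 + 27/2)*(-17) = (71/2)*(-17) = -1207/2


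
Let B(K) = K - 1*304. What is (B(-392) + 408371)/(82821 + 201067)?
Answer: 407675/283888 ≈ 1.4360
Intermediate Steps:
B(K) = -304 + K (B(K) = K - 304 = -304 + K)
(B(-392) + 408371)/(82821 + 201067) = ((-304 - 392) + 408371)/(82821 + 201067) = (-696 + 408371)/283888 = 407675*(1/283888) = 407675/283888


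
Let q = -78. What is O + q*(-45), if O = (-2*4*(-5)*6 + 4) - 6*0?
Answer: 3754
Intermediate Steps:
O = 244 (O = (-(-40)*6 + 4) + 0 = (-2*(-120) + 4) + 0 = (240 + 4) + 0 = 244 + 0 = 244)
O + q*(-45) = 244 - 78*(-45) = 244 + 3510 = 3754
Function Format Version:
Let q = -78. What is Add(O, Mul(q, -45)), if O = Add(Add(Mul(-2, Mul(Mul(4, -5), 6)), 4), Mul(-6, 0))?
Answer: 3754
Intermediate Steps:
O = 244 (O = Add(Add(Mul(-2, Mul(-20, 6)), 4), 0) = Add(Add(Mul(-2, -120), 4), 0) = Add(Add(240, 4), 0) = Add(244, 0) = 244)
Add(O, Mul(q, -45)) = Add(244, Mul(-78, -45)) = Add(244, 3510) = 3754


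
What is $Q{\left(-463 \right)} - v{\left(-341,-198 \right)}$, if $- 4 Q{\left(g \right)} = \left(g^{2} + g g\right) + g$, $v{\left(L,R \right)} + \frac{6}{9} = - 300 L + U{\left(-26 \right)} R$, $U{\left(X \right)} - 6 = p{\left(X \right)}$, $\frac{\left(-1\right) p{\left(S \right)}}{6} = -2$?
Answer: $- \frac{2469649}{12} \approx -2.058 \cdot 10^{5}$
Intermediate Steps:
$p{\left(S \right)} = 12$ ($p{\left(S \right)} = \left(-6\right) \left(-2\right) = 12$)
$U{\left(X \right)} = 18$ ($U{\left(X \right)} = 6 + 12 = 18$)
$v{\left(L,R \right)} = - \frac{2}{3} - 300 L + 18 R$ ($v{\left(L,R \right)} = - \frac{2}{3} - \left(- 18 R + 300 L\right) = - \frac{2}{3} - 300 L + 18 R$)
$Q{\left(g \right)} = - \frac{g^{2}}{2} - \frac{g}{4}$ ($Q{\left(g \right)} = - \frac{\left(g^{2} + g g\right) + g}{4} = - \frac{\left(g^{2} + g^{2}\right) + g}{4} = - \frac{2 g^{2} + g}{4} = - \frac{g + 2 g^{2}}{4} = - \frac{g^{2}}{2} - \frac{g}{4}$)
$Q{\left(-463 \right)} - v{\left(-341,-198 \right)} = \left(- \frac{1}{4}\right) \left(-463\right) \left(1 + 2 \left(-463\right)\right) - \left(- \frac{2}{3} - -102300 + 18 \left(-198\right)\right) = \left(- \frac{1}{4}\right) \left(-463\right) \left(1 - 926\right) - \left(- \frac{2}{3} + 102300 - 3564\right) = \left(- \frac{1}{4}\right) \left(-463\right) \left(-925\right) - \frac{296206}{3} = - \frac{428275}{4} - \frac{296206}{3} = - \frac{2469649}{12}$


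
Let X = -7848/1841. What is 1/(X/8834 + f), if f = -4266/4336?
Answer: -17629519096/17353416933 ≈ -1.0159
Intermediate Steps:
X = -7848/1841 (X = -7848*1/1841 = -7848/1841 ≈ -4.2629)
f = -2133/2168 (f = -4266*1/4336 = -2133/2168 ≈ -0.98386)
1/(X/8834 + f) = 1/(-7848/1841/8834 - 2133/2168) = 1/(-7848/1841*1/8834 - 2133/2168) = 1/(-3924/8131697 - 2133/2168) = 1/(-17353416933/17629519096) = -17629519096/17353416933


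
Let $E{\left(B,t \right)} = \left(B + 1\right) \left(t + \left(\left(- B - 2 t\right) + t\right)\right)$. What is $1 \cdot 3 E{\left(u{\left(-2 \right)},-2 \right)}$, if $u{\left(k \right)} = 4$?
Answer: $-60$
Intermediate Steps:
$E{\left(B,t \right)} = - B \left(1 + B\right)$ ($E{\left(B,t \right)} = \left(1 + B\right) \left(t - \left(B + t\right)\right) = \left(1 + B\right) \left(- B\right) = - B \left(1 + B\right)$)
$1 \cdot 3 E{\left(u{\left(-2 \right)},-2 \right)} = 1 \cdot 3 \left(\left(-1\right) 4 \left(1 + 4\right)\right) = 3 \left(\left(-1\right) 4 \cdot 5\right) = 3 \left(-20\right) = -60$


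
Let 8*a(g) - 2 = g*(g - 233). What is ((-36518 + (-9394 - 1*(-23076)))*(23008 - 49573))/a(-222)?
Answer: 1213276680/25253 ≈ 48045.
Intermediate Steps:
a(g) = 1/4 + g*(-233 + g)/8 (a(g) = 1/4 + (g*(g - 233))/8 = 1/4 + (g*(-233 + g))/8 = 1/4 + g*(-233 + g)/8)
((-36518 + (-9394 - 1*(-23076)))*(23008 - 49573))/a(-222) = ((-36518 + (-9394 - 1*(-23076)))*(23008 - 49573))/(1/4 - 233/8*(-222) + (1/8)*(-222)**2) = ((-36518 + (-9394 + 23076))*(-26565))/(1/4 + 25863/4 + (1/8)*49284) = ((-36518 + 13682)*(-26565))/(1/4 + 25863/4 + 12321/2) = (-22836*(-26565))/(25253/2) = 606638340*(2/25253) = 1213276680/25253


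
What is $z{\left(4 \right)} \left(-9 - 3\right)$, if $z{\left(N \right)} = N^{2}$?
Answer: $-192$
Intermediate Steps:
$z{\left(4 \right)} \left(-9 - 3\right) = 4^{2} \left(-9 - 3\right) = 16 \left(-9 - 3\right) = 16 \left(-12\right) = -192$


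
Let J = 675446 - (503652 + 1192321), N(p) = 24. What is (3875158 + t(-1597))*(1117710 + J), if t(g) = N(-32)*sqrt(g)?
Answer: 376599479914 + 2332392*I*sqrt(1597) ≈ 3.766e+11 + 9.3208e+7*I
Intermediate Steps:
J = -1020527 (J = 675446 - 1*1695973 = 675446 - 1695973 = -1020527)
t(g) = 24*sqrt(g)
(3875158 + t(-1597))*(1117710 + J) = (3875158 + 24*sqrt(-1597))*(1117710 - 1020527) = (3875158 + 24*(I*sqrt(1597)))*97183 = (3875158 + 24*I*sqrt(1597))*97183 = 376599479914 + 2332392*I*sqrt(1597)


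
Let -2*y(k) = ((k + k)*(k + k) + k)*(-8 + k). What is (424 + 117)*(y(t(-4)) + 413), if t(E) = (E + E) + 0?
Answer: 1296777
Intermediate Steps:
t(E) = 2*E (t(E) = 2*E + 0 = 2*E)
y(k) = -(-8 + k)*(k + 4*k²)/2 (y(k) = -((k + k)*(k + k) + k)*(-8 + k)/2 = -((2*k)*(2*k) + k)*(-8 + k)/2 = -(4*k² + k)*(-8 + k)/2 = -(k + 4*k²)*(-8 + k)/2 = -(-8 + k)*(k + 4*k²)/2)
(424 + 117)*(y(t(-4)) + 413) = (424 + 117)*((2*(-4))*(8 - 4*(2*(-4))² + 31*(2*(-4)))/2 + 413) = 541*((½)*(-8)*(8 - 4*(-8)² + 31*(-8)) + 413) = 541*((½)*(-8)*(8 - 4*64 - 248) + 413) = 541*((½)*(-8)*(8 - 256 - 248) + 413) = 541*((½)*(-8)*(-496) + 413) = 541*(1984 + 413) = 541*2397 = 1296777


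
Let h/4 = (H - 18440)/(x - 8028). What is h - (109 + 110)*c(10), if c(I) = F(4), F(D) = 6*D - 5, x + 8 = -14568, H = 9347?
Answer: -23504718/5651 ≈ -4159.4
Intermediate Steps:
x = -14576 (x = -8 - 14568 = -14576)
F(D) = -5 + 6*D
h = 9093/5651 (h = 4*((9347 - 18440)/(-14576 - 8028)) = 4*(-9093/(-22604)) = 4*(-9093*(-1/22604)) = 4*(9093/22604) = 9093/5651 ≈ 1.6091)
c(I) = 19 (c(I) = -5 + 6*4 = -5 + 24 = 19)
h - (109 + 110)*c(10) = 9093/5651 - (109 + 110)*19 = 9093/5651 - 219*19 = 9093/5651 - 1*4161 = 9093/5651 - 4161 = -23504718/5651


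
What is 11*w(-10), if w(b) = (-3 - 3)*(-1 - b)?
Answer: -594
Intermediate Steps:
w(b) = 6 + 6*b (w(b) = -6*(-1 - b) = 6 + 6*b)
11*w(-10) = 11*(6 + 6*(-10)) = 11*(6 - 60) = 11*(-54) = -594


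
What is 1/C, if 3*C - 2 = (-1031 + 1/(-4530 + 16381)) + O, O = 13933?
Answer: 35553/152925305 ≈ 0.00023249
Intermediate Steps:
C = 152925305/35553 (C = ⅔ + ((-1031 + 1/(-4530 + 16381)) + 13933)/3 = ⅔ + ((-1031 + 1/11851) + 13933)/3 = ⅔ + (-12218380/11851 + 13933)/3 = ⅔ + (⅓)*(152901603/11851) = ⅔ + 50967201/11851 = 152925305/35553 ≈ 4301.3)
1/C = 1/(152925305/35553) = 35553/152925305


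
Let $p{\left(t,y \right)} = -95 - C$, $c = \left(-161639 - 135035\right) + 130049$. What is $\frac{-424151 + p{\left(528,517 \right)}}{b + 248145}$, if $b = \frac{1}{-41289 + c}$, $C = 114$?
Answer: $- \frac{88230385040}{51592819529} \approx -1.7101$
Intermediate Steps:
$c = -166625$ ($c = -296674 + 130049 = -166625$)
$b = - \frac{1}{207914}$ ($b = \frac{1}{-41289 - 166625} = \frac{1}{-207914} = - \frac{1}{207914} \approx -4.8097 \cdot 10^{-6}$)
$p{\left(t,y \right)} = -209$ ($p{\left(t,y \right)} = -95 - 114 = -209$)
$\frac{-424151 + p{\left(528,517 \right)}}{b + 248145} = \frac{-424151 - 209}{- \frac{1}{207914} + 248145} = - \frac{424360}{\frac{51592819529}{207914}} = \left(-424360\right) \frac{207914}{51592819529} = - \frac{88230385040}{51592819529}$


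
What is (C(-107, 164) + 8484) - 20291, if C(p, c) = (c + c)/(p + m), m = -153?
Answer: -767537/65 ≈ -11808.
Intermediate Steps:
C(p, c) = 2*c/(-153 + p) (C(p, c) = (c + c)/(p - 153) = (2*c)/(-153 + p) = 2*c/(-153 + p))
(C(-107, 164) + 8484) - 20291 = (2*164/(-153 - 107) + 8484) - 20291 = (2*164/(-260) + 8484) - 20291 = (2*164*(-1/260) + 8484) - 20291 = (-82/65 + 8484) - 20291 = 551378/65 - 20291 = -767537/65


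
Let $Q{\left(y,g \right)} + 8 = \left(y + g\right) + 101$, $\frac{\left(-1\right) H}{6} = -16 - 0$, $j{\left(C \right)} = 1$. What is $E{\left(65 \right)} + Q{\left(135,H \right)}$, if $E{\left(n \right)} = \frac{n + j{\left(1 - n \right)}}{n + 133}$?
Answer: $\frac{973}{3} \approx 324.33$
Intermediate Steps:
$E{\left(n \right)} = \frac{1 + n}{133 + n}$ ($E{\left(n \right)} = \frac{n + 1}{n + 133} = \frac{1 + n}{133 + n}$)
$H = 96$ ($H = - 6 \left(-16 - 0\right) = - 6 \left(-16 + 0\right) = \left(-6\right) \left(-16\right) = 96$)
$Q{\left(y,g \right)} = 93 + g + y$ ($Q{\left(y,g \right)} = -8 + \left(\left(y + g\right) + 101\right) = -8 + \left(\left(g + y\right) + 101\right) = -8 + \left(101 + g + y\right) = 93 + g + y$)
$E{\left(65 \right)} + Q{\left(135,H \right)} = \frac{1 + 65}{133 + 65} + \left(93 + 96 + 135\right) = \frac{1}{198} \cdot 66 + 324 = \frac{1}{3} + 324 = \frac{973}{3}$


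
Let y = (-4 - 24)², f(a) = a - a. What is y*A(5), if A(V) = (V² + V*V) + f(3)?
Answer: 39200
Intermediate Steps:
f(a) = 0
y = 784 (y = (-28)² = 784)
A(V) = 2*V² (A(V) = (V² + V*V) + 0 = (V² + V²) + 0 = 2*V² + 0 = 2*V²)
y*A(5) = 784*(2*5²) = 784*(2*25) = 784*50 = 39200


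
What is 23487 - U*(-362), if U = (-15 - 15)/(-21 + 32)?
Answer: 247497/11 ≈ 22500.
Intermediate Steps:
U = -30/11 ≈ -2.7273
23487 - U*(-362) = 23487 - (-30)*(-362)/11 = 23487 - 1*10860/11 = 23487 - 10860/11 = 247497/11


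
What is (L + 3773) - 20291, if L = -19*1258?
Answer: -40420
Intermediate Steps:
L = -23902
(L + 3773) - 20291 = (-23902 + 3773) - 20291 = -20129 - 20291 = -40420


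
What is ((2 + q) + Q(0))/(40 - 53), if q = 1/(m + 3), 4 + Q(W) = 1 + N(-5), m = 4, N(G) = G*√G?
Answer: 6/91 + 5*I*√5/13 ≈ 0.065934 + 0.86003*I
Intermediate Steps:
N(G) = G^(3/2)
Q(W) = -3 - 5*I*√5 (Q(W) = -4 + (1 + (-5)^(3/2)) = -4 + (1 - 5*I*√5) = -3 - 5*I*√5)
q = ⅐ (q = 1/(4 + 3) = 1/7 = ⅐ ≈ 0.14286)
((2 + q) + Q(0))/(40 - 53) = ((2 + ⅐) + (-3 - 5*I*√5))/(40 - 53) = (15/7 + (-3 - 5*I*√5))/(-13) = -(-6/7 - 5*I*√5)/13 = 6/91 + 5*I*√5/13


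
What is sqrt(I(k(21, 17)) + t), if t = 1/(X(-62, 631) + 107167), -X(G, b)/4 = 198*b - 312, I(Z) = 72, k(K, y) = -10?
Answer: sqrt(11026414233631)/391337 ≈ 8.4853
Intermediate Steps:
X(G, b) = 1248 - 792*b (X(G, b) = -4*(198*b - 312) = -4*(-312 + 198*b) = 1248 - 792*b)
t = -1/391337 (t = 1/((1248 - 792*631) + 107167) = 1/((1248 - 499752) + 107167) = 1/(-498504 + 107167) = 1/(-391337) = -1/391337 ≈ -2.5553e-6)
sqrt(I(k(21, 17)) + t) = sqrt(72 - 1/391337) = sqrt(28176263/391337) = sqrt(11026414233631)/391337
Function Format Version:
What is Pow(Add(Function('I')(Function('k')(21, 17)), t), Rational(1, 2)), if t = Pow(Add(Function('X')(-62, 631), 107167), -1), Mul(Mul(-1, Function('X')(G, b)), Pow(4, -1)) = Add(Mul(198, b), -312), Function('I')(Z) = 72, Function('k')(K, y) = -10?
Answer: Mul(Rational(1, 391337), Pow(11026414233631, Rational(1, 2))) ≈ 8.4853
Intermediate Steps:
Function('X')(G, b) = Add(1248, Mul(-792, b)) (Function('X')(G, b) = Mul(-4, Add(Mul(198, b), -312)) = Mul(-4, Add(-312, Mul(198, b))) = Add(1248, Mul(-792, b)))
t = Rational(-1, 391337) (t = Pow(Add(Add(1248, Mul(-792, 631)), 107167), -1) = Pow(Add(Add(1248, -499752), 107167), -1) = Pow(Add(-498504, 107167), -1) = Pow(-391337, -1) = Rational(-1, 391337) ≈ -2.5553e-6)
Pow(Add(Function('I')(Function('k')(21, 17)), t), Rational(1, 2)) = Pow(Add(72, Rational(-1, 391337)), Rational(1, 2)) = Pow(Rational(28176263, 391337), Rational(1, 2)) = Mul(Rational(1, 391337), Pow(11026414233631, Rational(1, 2)))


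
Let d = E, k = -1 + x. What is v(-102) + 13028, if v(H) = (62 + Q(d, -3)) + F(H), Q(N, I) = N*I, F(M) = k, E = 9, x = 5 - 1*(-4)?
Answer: 13071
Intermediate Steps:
x = 9 (x = 5 + 4 = 9)
k = 8 (k = -1 + 9 = 8)
d = 9
F(M) = 8
Q(N, I) = I*N
v(H) = 43 (v(H) = (62 - 3*9) + 8 = (62 - 27) + 8 = 35 + 8 = 43)
v(-102) + 13028 = 43 + 13028 = 13071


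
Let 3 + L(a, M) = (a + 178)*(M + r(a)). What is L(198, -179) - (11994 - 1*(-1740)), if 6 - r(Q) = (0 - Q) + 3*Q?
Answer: -227681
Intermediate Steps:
r(Q) = 6 - 2*Q (r(Q) = 6 - ((0 - Q) + 3*Q) = 6 - (-Q + 3*Q) = 6 - 2*Q)
L(a, M) = -3 + (178 + a)*(6 + M - 2*a) (L(a, M) = -3 + (a + 178)*(M + (6 - 2*a)) = -3 + (178 + a)*(6 + M - 2*a))
L(198, -179) - (11994 - 1*(-1740)) = (1065 - 350*198 - 2*198² + 178*(-179) - 179*198) - (11994 - 1*(-1740)) = (1065 - 69300 - 2*39204 - 31862 - 35442) - (11994 + 1740) = (1065 - 69300 - 78408 - 31862 - 35442) - 1*13734 = -213947 - 13734 = -227681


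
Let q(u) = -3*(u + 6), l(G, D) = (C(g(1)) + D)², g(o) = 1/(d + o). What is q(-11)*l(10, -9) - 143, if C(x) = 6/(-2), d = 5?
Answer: 2017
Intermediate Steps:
g(o) = 1/(5 + o)
C(x) = -3 (C(x) = 6*(-½) = -3)
l(G, D) = (-3 + D)²
q(u) = -18 - 3*u (q(u) = -3*(6 + u) = -18 - 3*u)
q(-11)*l(10, -9) - 143 = (-18 - 3*(-11))*(-3 - 9)² - 143 = (-18 + 33)*(-12)² - 143 = 15*144 - 143 = 2160 - 143 = 2017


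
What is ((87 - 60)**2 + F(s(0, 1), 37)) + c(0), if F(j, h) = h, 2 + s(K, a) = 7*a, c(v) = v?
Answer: 766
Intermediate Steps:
s(K, a) = -2 + 7*a
((87 - 60)**2 + F(s(0, 1), 37)) + c(0) = ((87 - 60)**2 + 37) + 0 = (27**2 + 37) + 0 = (729 + 37) + 0 = 766 + 0 = 766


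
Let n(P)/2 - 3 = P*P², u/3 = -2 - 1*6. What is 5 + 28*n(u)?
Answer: -773971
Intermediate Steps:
u = -24 (u = 3*(-2 - 1*6) = 3*(-2 - 6) = 3*(-8) = -24)
n(P) = 6 + 2*P³ (n(P) = 6 + 2*(P*P²) = 6 + 2*P³)
5 + 28*n(u) = 5 + 28*(6 + 2*(-24)³) = 5 + 28*(6 + 2*(-13824)) = 5 + 28*(6 - 27648) = 5 + 28*(-27642) = 5 - 773976 = -773971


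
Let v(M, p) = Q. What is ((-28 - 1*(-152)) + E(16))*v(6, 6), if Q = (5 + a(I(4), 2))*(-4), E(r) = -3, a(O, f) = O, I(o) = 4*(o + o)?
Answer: -17908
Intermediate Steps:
I(o) = 8*o (I(o) = 4*(2*o) = 8*o)
Q = -148 (Q = (5 + 8*4)*(-4) = (5 + 32)*(-4) = 37*(-4) = -148)
v(M, p) = -148
((-28 - 1*(-152)) + E(16))*v(6, 6) = ((-28 - 1*(-152)) - 3)*(-148) = ((-28 + 152) - 3)*(-148) = (124 - 3)*(-148) = 121*(-148) = -17908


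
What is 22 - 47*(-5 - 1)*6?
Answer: 1714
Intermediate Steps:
22 - 47*(-5 - 1)*6 = 22 - (-282)*6 = 22 - 47*(-36) = 22 + 1692 = 1714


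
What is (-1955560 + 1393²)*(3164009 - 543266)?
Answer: -39602047473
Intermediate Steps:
(-1955560 + 1393²)*(3164009 - 543266) = (-1955560 + 1940449)*2620743 = -15111*2620743 = -39602047473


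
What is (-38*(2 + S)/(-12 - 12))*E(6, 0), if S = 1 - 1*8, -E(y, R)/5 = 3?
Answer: 475/4 ≈ 118.75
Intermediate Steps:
E(y, R) = -15 (E(y, R) = -5*3 = -15)
S = -7 (S = 1 - 8 = -7)
(-38*(2 + S)/(-12 - 12))*E(6, 0) = -38*(2 - 7)/(-12 - 12)*(-15) = -(-190)/(-24)*(-15) = -(-190)*(-1)/24*(-15) = -38*5/24*(-15) = -95/12*(-15) = 475/4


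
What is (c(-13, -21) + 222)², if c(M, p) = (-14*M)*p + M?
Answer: 13053769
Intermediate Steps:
c(M, p) = M - 14*M*p (c(M, p) = -14*M*p + M = M - 14*M*p)
(c(-13, -21) + 222)² = (-13*(1 - 14*(-21)) + 222)² = (-13*(1 + 294) + 222)² = (-13*295 + 222)² = (-3835 + 222)² = (-3613)² = 13053769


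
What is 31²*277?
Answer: 266197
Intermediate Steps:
31²*277 = 961*277 = 266197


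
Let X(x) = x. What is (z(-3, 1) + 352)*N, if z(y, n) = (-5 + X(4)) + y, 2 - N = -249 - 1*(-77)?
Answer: 60552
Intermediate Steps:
N = 174 (N = 2 - (-249 - 1*(-77)) = 2 - (-249 + 77) = 2 - 1*(-172) = 2 + 172 = 174)
z(y, n) = -1 + y (z(y, n) = (-5 + 4) + y = -1 + y)
(z(-3, 1) + 352)*N = ((-1 - 3) + 352)*174 = (-4 + 352)*174 = 348*174 = 60552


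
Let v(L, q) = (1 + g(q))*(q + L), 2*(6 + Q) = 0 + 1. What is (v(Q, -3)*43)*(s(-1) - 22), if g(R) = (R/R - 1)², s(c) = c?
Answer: 16813/2 ≈ 8406.5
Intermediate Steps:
g(R) = 0 (g(R) = (1 - 1)² = 0² = 0)
Q = -11/2 (Q = -6 + (0 + 1)/2 = -6 + (½)*1 = -6 + ½ = -11/2 ≈ -5.5000)
v(L, q) = L + q (v(L, q) = (1 + 0)*(q + L) = 1*(L + q) = L + q)
(v(Q, -3)*43)*(s(-1) - 22) = ((-11/2 - 3)*43)*(-1 - 22) = -17/2*43*(-23) = -731/2*(-23) = 16813/2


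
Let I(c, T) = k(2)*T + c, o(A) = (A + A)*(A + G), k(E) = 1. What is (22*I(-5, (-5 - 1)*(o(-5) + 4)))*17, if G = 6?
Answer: 11594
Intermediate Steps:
o(A) = 2*A*(6 + A) (o(A) = (A + A)*(A + 6) = (2*A)*(6 + A) = 2*A*(6 + A))
I(c, T) = T + c (I(c, T) = 1*T + c = T + c)
(22*I(-5, (-5 - 1)*(o(-5) + 4)))*17 = (22*((-5 - 1)*(2*(-5)*(6 - 5) + 4) - 5))*17 = (22*(-6*(2*(-5)*1 + 4) - 5))*17 = (22*(-6*(-10 + 4) - 5))*17 = (22*(-6*(-6) - 5))*17 = (22*(36 - 5))*17 = (22*31)*17 = 682*17 = 11594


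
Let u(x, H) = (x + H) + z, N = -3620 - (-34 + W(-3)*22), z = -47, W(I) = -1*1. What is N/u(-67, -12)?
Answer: 198/7 ≈ 28.286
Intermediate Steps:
W(I) = -1
N = -3564 (N = -3620 - (-34 - 1*22) = -3620 - (-34 - 22) = -3620 - 1*(-56) = -3620 + 56 = -3564)
u(x, H) = -47 + H + x (u(x, H) = (x + H) - 47 = (H + x) - 47 = -47 + H + x)
N/u(-67, -12) = -3564/(-47 - 12 - 67) = -3564/(-126) = -3564*(-1/126) = 198/7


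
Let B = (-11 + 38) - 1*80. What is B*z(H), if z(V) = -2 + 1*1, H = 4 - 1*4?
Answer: 53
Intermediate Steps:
B = -53 (B = 27 - 80 = -53)
H = 0 (H = 4 - 4 = 0)
z(V) = -1 (z(V) = -2 + 1 = -1)
B*z(H) = -53*(-1) = 53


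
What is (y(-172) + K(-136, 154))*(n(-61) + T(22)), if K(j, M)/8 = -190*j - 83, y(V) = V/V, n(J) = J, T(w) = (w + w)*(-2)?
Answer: -30702493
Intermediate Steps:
T(w) = -4*w (T(w) = (2*w)*(-2) = -4*w)
y(V) = 1
K(j, M) = -664 - 1520*j (K(j, M) = 8*(-190*j - 83) = 8*(-83 - 190*j) = -664 - 1520*j)
(y(-172) + K(-136, 154))*(n(-61) + T(22)) = (1 + (-664 - 1520*(-136)))*(-61 - 4*22) = (1 + (-664 + 206720))*(-61 - 88) = (1 + 206056)*(-149) = 206057*(-149) = -30702493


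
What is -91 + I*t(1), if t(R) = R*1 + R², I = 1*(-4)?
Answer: -99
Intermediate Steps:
I = -4
t(R) = R + R²
-91 + I*t(1) = -91 - 4*(1 + 1) = -91 - 4*2 = -91 - 8 = -99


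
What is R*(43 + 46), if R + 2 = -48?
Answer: -4450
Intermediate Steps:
R = -50 (R = -2 - 48 = -50)
R*(43 + 46) = -50*(43 + 46) = -50*89 = -4450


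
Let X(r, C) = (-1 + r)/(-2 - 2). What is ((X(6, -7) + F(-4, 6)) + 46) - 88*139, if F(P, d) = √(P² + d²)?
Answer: -48749/4 + 2*√13 ≈ -12180.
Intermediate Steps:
X(r, C) = ¼ - r/4 (X(r, C) = (-1 + r)/(-4) = (-1 + r)*(-¼) = ¼ - r/4)
((X(6, -7) + F(-4, 6)) + 46) - 88*139 = (((¼ - ¼*6) + √((-4)² + 6²)) + 46) - 88*139 = (((¼ - 3/2) + √(16 + 36)) + 46) - 12232 = ((-5/4 + √52) + 46) - 12232 = ((-5/4 + 2*√13) + 46) - 12232 = (179/4 + 2*√13) - 12232 = -48749/4 + 2*√13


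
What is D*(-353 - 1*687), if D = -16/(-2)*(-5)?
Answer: 41600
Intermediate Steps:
D = -40 (D = -16*(-½)*(-5) = 8*(-5) = -40)
D*(-353 - 1*687) = -40*(-353 - 1*687) = -40*(-353 - 687) = -40*(-1040) = 41600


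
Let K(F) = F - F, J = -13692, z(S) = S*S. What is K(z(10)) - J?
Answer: 13692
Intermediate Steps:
z(S) = S²
K(F) = 0
K(z(10)) - J = 0 - 1*(-13692) = 0 + 13692 = 13692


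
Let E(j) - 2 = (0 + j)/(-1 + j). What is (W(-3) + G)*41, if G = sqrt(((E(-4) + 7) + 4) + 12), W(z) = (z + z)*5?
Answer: -1230 + 41*sqrt(645)/5 ≈ -1021.7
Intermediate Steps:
E(j) = 2 + j/(-1 + j) (E(j) = 2 + (0 + j)/(-1 + j) = 2 + j/(-1 + j))
W(z) = 10*z (W(z) = (2*z)*5 = 10*z)
G = sqrt(645)/5 (G = sqrt((((-2 + 3*(-4))/(-1 - 4) + 7) + 4) + 12) = sqrt((((-2 - 12)/(-5) + 7) + 4) + 12) = sqrt(((-1/5*(-14) + 7) + 4) + 12) = sqrt(((14/5 + 7) + 4) + 12) = sqrt((49/5 + 4) + 12) = sqrt(69/5 + 12) = sqrt(129/5) = sqrt(645)/5 ≈ 5.0794)
(W(-3) + G)*41 = (10*(-3) + sqrt(645)/5)*41 = (-30 + sqrt(645)/5)*41 = -1230 + 41*sqrt(645)/5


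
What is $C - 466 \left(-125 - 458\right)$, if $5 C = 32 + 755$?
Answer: $\frac{1359177}{5} \approx 2.7184 \cdot 10^{5}$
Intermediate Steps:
$C = \frac{787}{5}$ ($C = \frac{32 + 755}{5} = \frac{1}{5} \cdot 787 = \frac{787}{5} \approx 157.4$)
$C - 466 \left(-125 - 458\right) = \frac{787}{5} - 466 \left(-125 - 458\right) = \frac{787}{5} - -271678 = \frac{787}{5} + 271678 = \frac{1359177}{5}$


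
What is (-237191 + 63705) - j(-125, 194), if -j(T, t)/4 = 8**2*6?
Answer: -171950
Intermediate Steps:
j(T, t) = -1536 (j(T, t) = -4*8**2*6 = -256*6 = -4*384 = -1536)
(-237191 + 63705) - j(-125, 194) = (-237191 + 63705) - 1*(-1536) = -173486 + 1536 = -171950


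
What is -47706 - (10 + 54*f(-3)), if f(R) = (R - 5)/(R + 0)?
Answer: -47860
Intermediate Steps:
f(R) = (-5 + R)/R
-47706 - (10 + 54*f(-3)) = -47706 - (10 + 54*((-5 - 3)/(-3))) = -47706 - (10 + 54*(-⅓*(-8))) = -47706 - (10 + 54*(8/3)) = -47706 - (10 + 144) = -47706 - 1*154 = -47706 - 154 = -47860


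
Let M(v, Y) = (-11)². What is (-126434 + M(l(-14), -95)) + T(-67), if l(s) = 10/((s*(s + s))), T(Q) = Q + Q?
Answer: -126447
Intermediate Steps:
T(Q) = 2*Q
l(s) = 5/s² (l(s) = 10/((s*(2*s))) = 10/((2*s²)) = 10*(1/(2*s²)) = 5/s²)
M(v, Y) = 121
(-126434 + M(l(-14), -95)) + T(-67) = (-126434 + 121) + 2*(-67) = -126313 - 134 = -126447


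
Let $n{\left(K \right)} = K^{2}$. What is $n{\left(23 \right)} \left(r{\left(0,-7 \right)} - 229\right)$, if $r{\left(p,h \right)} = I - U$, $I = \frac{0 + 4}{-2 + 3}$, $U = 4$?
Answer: $-121141$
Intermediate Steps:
$I = 4$ ($I = \frac{4}{1} = 4 \cdot 1 = 4$)
$r{\left(p,h \right)} = 0$ ($r{\left(p,h \right)} = 4 - 4 = 0$)
$n{\left(23 \right)} \left(r{\left(0,-7 \right)} - 229\right) = 23^{2} \left(0 - 229\right) = 529 \left(-229\right) = -121141$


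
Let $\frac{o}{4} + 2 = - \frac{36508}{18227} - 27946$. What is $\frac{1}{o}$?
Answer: $- \frac{18227}{2037778816} \approx -8.9445 \cdot 10^{-6}$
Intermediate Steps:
$o = - \frac{2037778816}{18227}$ ($o = -8 + 4 \left(- \frac{36508}{18227} - 27946\right) = -8 + 4 \left(- \frac{509408250}{18227}\right) = -8 - \frac{2037633000}{18227} = - \frac{2037778816}{18227} \approx -1.118 \cdot 10^{5}$)
$\frac{1}{o} = \frac{1}{- \frac{2037778816}{18227}} = - \frac{18227}{2037778816}$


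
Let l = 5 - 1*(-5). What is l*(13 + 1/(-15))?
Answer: 388/3 ≈ 129.33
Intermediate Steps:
l = 10 (l = 5 + 5 = 10)
l*(13 + 1/(-15)) = 10*(13 + 1/(-15)) = 10*(13 - 1/15) = 10*(194/15) = 388/3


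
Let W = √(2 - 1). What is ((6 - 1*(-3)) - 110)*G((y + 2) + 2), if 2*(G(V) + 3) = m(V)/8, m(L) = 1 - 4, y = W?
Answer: 5151/16 ≈ 321.94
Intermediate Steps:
W = 1 (W = √1 = 1)
y = 1
m(L) = -3
G(V) = -51/16 (G(V) = -3 + (-3/8)/2 = -3 + (-3*⅛)/2 = -3 + (½)*(-3/8) = -3 - 3/16 = -51/16)
((6 - 1*(-3)) - 110)*G((y + 2) + 2) = ((6 - 1*(-3)) - 110)*(-51/16) = ((6 + 3) - 110)*(-51/16) = (9 - 110)*(-51/16) = -101*(-51/16) = 5151/16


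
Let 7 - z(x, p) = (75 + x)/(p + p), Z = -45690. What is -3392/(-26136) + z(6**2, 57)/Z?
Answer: 245136379/1890743580 ≈ 0.12965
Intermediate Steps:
z(x, p) = 7 - (75 + x)/(2*p) (z(x, p) = 7 - (75 + x)/(p + p) = 7 - (75 + x)/(2*p))
-3392/(-26136) + z(6**2, 57)/Z = -3392/(-26136) + ((1/2)*(-75 - 1*6**2 + 14*57)/57)/(-45690) = -3392*(-1/26136) + ((1/2)*(1/57)*(-75 - 1*36 + 798))*(-1/45690) = 424/3267 + ((1/2)*(1/57)*(-75 - 36 + 798))*(-1/45690) = 424/3267 + ((1/2)*(1/57)*687)*(-1/45690) = 424/3267 + (229/38)*(-1/45690) = 424/3267 - 229/1736220 = 245136379/1890743580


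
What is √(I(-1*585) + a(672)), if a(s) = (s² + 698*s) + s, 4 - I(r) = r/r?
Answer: √921315 ≈ 959.85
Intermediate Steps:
I(r) = 3 (I(r) = 4 - r/r = 4 - 1*1 = 4 - 1 = 3)
a(s) = s² + 699*s
√(I(-1*585) + a(672)) = √(3 + 672*(699 + 672)) = √(3 + 672*1371) = √(3 + 921312) = √921315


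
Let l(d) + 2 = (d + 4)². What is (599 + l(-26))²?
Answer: 1168561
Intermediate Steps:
l(d) = -2 + (4 + d)² (l(d) = -2 + (d + 4)² = -2 + (4 + d)²)
(599 + l(-26))² = (599 + (-2 + (4 - 26)²))² = (599 + (-2 + (-22)²))² = (599 + (-2 + 484))² = (599 + 482)² = 1081² = 1168561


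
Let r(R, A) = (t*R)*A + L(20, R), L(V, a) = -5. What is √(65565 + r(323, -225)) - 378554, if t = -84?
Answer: -378554 + 2*√1542565 ≈ -3.7607e+5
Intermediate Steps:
r(R, A) = -5 - 84*A*R (r(R, A) = (-84*R)*A - 5 = -84*A*R - 5 = -5 - 84*A*R)
√(65565 + r(323, -225)) - 378554 = √(65565 + (-5 - 84*(-225)*323)) - 378554 = √(65565 + (-5 + 6104700)) - 378554 = √(65565 + 6104695) - 378554 = √6170260 - 378554 = 2*√1542565 - 378554 = -378554 + 2*√1542565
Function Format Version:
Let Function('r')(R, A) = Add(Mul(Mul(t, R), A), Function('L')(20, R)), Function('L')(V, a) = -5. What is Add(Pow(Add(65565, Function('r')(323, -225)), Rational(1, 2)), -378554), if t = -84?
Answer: Add(-378554, Mul(2, Pow(1542565, Rational(1, 2)))) ≈ -3.7607e+5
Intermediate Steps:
Function('r')(R, A) = Add(-5, Mul(-84, A, R)) (Function('r')(R, A) = Add(Mul(Mul(-84, R), A), -5) = Add(Mul(-84, A, R), -5) = Add(-5, Mul(-84, A, R)))
Add(Pow(Add(65565, Function('r')(323, -225)), Rational(1, 2)), -378554) = Add(Pow(Add(65565, Add(-5, Mul(-84, -225, 323))), Rational(1, 2)), -378554) = Add(Pow(Add(65565, Add(-5, 6104700)), Rational(1, 2)), -378554) = Add(Pow(Add(65565, 6104695), Rational(1, 2)), -378554) = Add(Pow(6170260, Rational(1, 2)), -378554) = Add(Mul(2, Pow(1542565, Rational(1, 2))), -378554) = Add(-378554, Mul(2, Pow(1542565, Rational(1, 2))))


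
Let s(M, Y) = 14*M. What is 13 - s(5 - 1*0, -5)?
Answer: -57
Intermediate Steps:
13 - s(5 - 1*0, -5) = 13 - 14*(5 - 1*0) = 13 - 14*(5 + 0) = 13 - 14*5 = 13 - 1*70 = 13 - 70 = -57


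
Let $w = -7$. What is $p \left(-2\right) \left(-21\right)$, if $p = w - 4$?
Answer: $-462$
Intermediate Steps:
$p = -11$ ($p = -7 - 4 = -11$)
$p \left(-2\right) \left(-21\right) = \left(-11\right) \left(-2\right) \left(-21\right) = 22 \left(-21\right) = -462$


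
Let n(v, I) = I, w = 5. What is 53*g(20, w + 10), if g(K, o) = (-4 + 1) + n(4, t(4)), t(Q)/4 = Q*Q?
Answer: 3233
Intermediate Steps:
t(Q) = 4*Q**2 (t(Q) = 4*(Q*Q) = 4*Q**2)
g(K, o) = 61 (g(K, o) = (-4 + 1) + 4*4**2 = -3 + 4*16 = -3 + 64 = 61)
53*g(20, w + 10) = 53*61 = 3233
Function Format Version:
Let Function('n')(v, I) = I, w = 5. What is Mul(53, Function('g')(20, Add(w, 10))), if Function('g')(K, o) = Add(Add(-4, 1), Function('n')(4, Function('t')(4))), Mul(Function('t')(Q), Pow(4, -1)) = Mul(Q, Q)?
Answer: 3233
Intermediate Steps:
Function('t')(Q) = Mul(4, Pow(Q, 2)) (Function('t')(Q) = Mul(4, Mul(Q, Q)) = Mul(4, Pow(Q, 2)))
Function('g')(K, o) = 61 (Function('g')(K, o) = Add(Add(-4, 1), Mul(4, Pow(4, 2))) = Add(-3, Mul(4, 16)) = Add(-3, 64) = 61)
Mul(53, Function('g')(20, Add(w, 10))) = Mul(53, 61) = 3233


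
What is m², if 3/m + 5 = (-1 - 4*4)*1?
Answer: 9/484 ≈ 0.018595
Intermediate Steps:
m = -3/22 (m = 3/(-5 + (-1 - 4*4)*1) = 3/(-5 + (-1 - 16)*1) = 3/(-5 - 17*1) = 3/(-5 - 17) = 3/(-22) = 3*(-1/22) = -3/22 ≈ -0.13636)
m² = (-3/22)² = 9/484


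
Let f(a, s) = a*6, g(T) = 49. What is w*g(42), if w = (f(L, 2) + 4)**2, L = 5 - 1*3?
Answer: 12544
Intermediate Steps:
L = 2 (L = 5 - 3 = 2)
f(a, s) = 6*a
w = 256 (w = (6*2 + 4)**2 = (12 + 4)**2 = 16**2 = 256)
w*g(42) = 256*49 = 12544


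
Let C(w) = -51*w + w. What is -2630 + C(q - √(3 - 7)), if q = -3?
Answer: -2480 + 100*I ≈ -2480.0 + 100.0*I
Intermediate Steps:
C(w) = -50*w
-2630 + C(q - √(3 - 7)) = -2630 - 50*(-3 - √(3 - 7)) = -2630 - 50*(-3 - √(-4)) = -2630 - 50*(-3 - 2*I) = -2630 + (150 + 100*I) = -2480 + 100*I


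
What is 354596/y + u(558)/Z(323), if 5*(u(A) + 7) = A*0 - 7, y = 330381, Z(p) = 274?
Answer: 235960259/226310985 ≈ 1.0426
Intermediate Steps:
u(A) = -42/5 (u(A) = -7 + (A*0 - 7)/5 = -7 + (0 - 7)/5 = -7 + (1/5)*(-7) = -7 - 7/5 = -42/5)
354596/y + u(558)/Z(323) = 354596/330381 - 42/5/274 = 354596*(1/330381) - 42/5*1/274 = 354596/330381 - 21/685 = 235960259/226310985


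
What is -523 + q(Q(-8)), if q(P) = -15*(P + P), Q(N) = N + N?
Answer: -43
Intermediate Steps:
Q(N) = 2*N
q(P) = -30*P
-523 + q(Q(-8)) = -523 - 60*(-8) = -523 - 30*(-16) = -523 + 480 = -43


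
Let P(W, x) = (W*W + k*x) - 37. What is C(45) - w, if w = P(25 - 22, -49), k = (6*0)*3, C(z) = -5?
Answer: 23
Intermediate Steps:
k = 0 (k = 0*3 = 0)
P(W, x) = -37 + W² (P(W, x) = (W*W + 0*x) - 37 = (W² + 0) - 37 = W² - 37 = -37 + W²)
w = -28 (w = -37 + (25 - 22)² = -37 + 3² = -37 + 9 = -28)
C(45) - w = -5 - 1*(-28) = -5 + 28 = 23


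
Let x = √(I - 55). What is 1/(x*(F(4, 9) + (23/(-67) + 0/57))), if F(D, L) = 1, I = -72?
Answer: -67*I*√127/5588 ≈ -0.13512*I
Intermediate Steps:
x = I*√127 (x = √(-72 - 55) = √(-127) = I*√127 ≈ 11.269*I)
1/(x*(F(4, 9) + (23/(-67) + 0/57))) = 1/((I*√127)*(1 + (23/(-67) + 0/57))) = 1/((I*√127)*(1 + (23*(-1/67) + 0*(1/57)))) = 1/((I*√127)*(1 + (-23/67 + 0))) = 1/((I*√127)*(1 - 23/67)) = 1/((I*√127)*(44/67)) = 1/(44*I*√127/67) = -67*I*√127/5588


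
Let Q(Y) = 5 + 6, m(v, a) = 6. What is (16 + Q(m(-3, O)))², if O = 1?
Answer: 729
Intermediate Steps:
Q(Y) = 11
(16 + Q(m(-3, O)))² = (16 + 11)² = 27² = 729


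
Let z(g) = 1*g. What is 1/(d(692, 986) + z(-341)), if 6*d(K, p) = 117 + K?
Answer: -6/1237 ≈ -0.0048504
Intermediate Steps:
z(g) = g
d(K, p) = 39/2 + K/6 (d(K, p) = (117 + K)/6 = 39/2 + K/6)
1/(d(692, 986) + z(-341)) = 1/((39/2 + (1/6)*692) - 341) = 1/((39/2 + 346/3) - 341) = 1/(809/6 - 341) = 1/(-1237/6) = -6/1237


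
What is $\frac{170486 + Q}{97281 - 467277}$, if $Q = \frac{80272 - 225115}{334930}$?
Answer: $- \frac{57100731137}{123922760280} \approx -0.46078$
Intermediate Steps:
$Q = - \frac{144843}{334930}$ ($Q = \left(-144843\right) \frac{1}{334930} = - \frac{144843}{334930} \approx -0.43246$)
$\frac{170486 + Q}{97281 - 467277} = \frac{170486 - \frac{144843}{334930}}{97281 - 467277} = \frac{57100731137}{334930 \left(-369996\right)} = \frac{57100731137}{334930} \left(- \frac{1}{369996}\right) = - \frac{57100731137}{123922760280}$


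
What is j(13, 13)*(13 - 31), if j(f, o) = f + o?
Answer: -468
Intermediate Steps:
j(13, 13)*(13 - 31) = (13 + 13)*(13 - 31) = 26*(-18) = -468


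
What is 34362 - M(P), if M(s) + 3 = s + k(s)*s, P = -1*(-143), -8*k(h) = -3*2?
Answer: 136459/4 ≈ 34115.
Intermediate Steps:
k(h) = ¾ (k(h) = -(-3)*2/8 = -⅛*(-6) = ¾)
P = 143
M(s) = -3 + 7*s/4 (M(s) = -3 + (s + 3*s/4) = -3 + 7*s/4)
34362 - M(P) = 34362 - (-3 + (7/4)*143) = 34362 - (-3 + 1001/4) = 34362 - 1*989/4 = 34362 - 989/4 = 136459/4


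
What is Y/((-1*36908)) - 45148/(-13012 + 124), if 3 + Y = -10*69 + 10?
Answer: 209390611/59458788 ≈ 3.5216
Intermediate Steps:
Y = -683 (Y = -3 + (-10*69 + 10) = -3 + (-690 + 10) = -3 - 680 = -683)
Y/((-1*36908)) - 45148/(-13012 + 124) = -683/((-1*36908)) - 45148/(-13012 + 124) = -683/(-36908) - 45148/(-12888) = -683*(-1/36908) - 45148*(-1/12888) = 683/36908 + 11287/3222 = 209390611/59458788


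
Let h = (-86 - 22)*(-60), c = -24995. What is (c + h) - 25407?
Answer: -43922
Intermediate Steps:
h = 6480 (h = -108*(-60) = 6480)
(c + h) - 25407 = (-24995 + 6480) - 25407 = -18515 - 25407 = -43922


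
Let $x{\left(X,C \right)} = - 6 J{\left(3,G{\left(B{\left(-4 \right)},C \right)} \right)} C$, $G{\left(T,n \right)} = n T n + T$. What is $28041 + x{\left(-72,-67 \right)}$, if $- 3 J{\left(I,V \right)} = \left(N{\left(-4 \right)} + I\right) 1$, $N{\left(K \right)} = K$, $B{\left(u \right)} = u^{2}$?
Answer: $28175$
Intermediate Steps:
$G{\left(T,n \right)} = T + T n^{2}$ ($G{\left(T,n \right)} = T n n + T = T n^{2} + T = T + T n^{2}$)
$J{\left(I,V \right)} = \frac{4}{3} - \frac{I}{3}$ ($J{\left(I,V \right)} = - \frac{\left(-4 + I\right) 1}{3} = - \frac{-4 + I}{3} = \frac{4}{3} - \frac{I}{3}$)
$x{\left(X,C \right)} = - 2 C$ ($x{\left(X,C \right)} = - 6 \left(\frac{4}{3} - 1\right) C = \left(-6\right) \frac{1}{3} C = - 2 C$)
$28041 + x{\left(-72,-67 \right)} = 28041 - -134 = 28041 + 134 = 28175$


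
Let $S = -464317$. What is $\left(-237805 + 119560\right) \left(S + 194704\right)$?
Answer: $31880389185$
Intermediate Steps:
$\left(-237805 + 119560\right) \left(S + 194704\right) = \left(-237805 + 119560\right) \left(-464317 + 194704\right) = \left(-118245\right) \left(-269613\right) = 31880389185$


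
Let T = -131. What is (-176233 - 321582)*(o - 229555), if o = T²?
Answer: 105732919110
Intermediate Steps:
o = 17161 (o = (-131)² = 17161)
(-176233 - 321582)*(o - 229555) = (-176233 - 321582)*(17161 - 229555) = -497815*(-212394) = 105732919110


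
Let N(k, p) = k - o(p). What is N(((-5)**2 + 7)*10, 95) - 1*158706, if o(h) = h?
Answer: -158481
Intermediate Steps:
N(k, p) = k - p
N(((-5)**2 + 7)*10, 95) - 1*158706 = (((-5)**2 + 7)*10 - 1*95) - 1*158706 = ((25 + 7)*10 - 95) - 158706 = (32*10 - 95) - 158706 = (320 - 95) - 158706 = 225 - 158706 = -158481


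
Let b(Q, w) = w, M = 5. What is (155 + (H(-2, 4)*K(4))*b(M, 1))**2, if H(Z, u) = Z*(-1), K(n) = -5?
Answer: 21025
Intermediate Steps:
H(Z, u) = -Z
(155 + (H(-2, 4)*K(4))*b(M, 1))**2 = (155 + (-1*(-2)*(-5))*1)**2 = (155 + (2*(-5))*1)**2 = (155 - 10*1)**2 = (155 - 10)**2 = 145**2 = 21025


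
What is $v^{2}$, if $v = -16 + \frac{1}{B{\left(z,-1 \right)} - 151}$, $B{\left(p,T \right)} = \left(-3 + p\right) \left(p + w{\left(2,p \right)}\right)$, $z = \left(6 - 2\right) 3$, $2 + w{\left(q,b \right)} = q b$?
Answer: $\frac{6145441}{24025} \approx 255.79$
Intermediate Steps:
$w{\left(q,b \right)} = -2 + b q$ ($w{\left(q,b \right)} = -2 + q b = -2 + b q$)
$z = 12$ ($z = 4 \cdot 3 = 12$)
$B{\left(p,T \right)} = \left(-3 + p\right) \left(-2 + 3 p\right)$ ($B{\left(p,T \right)} = \left(-3 + p\right) \left(p + \left(-2 + p 2\right)\right) = \left(-3 + p\right) \left(p + \left(-2 + 2 p\right)\right) = \left(-3 + p\right) \left(-2 + 3 p\right)$)
$v = - \frac{2479}{155}$ ($v = -16 + \frac{1}{\left(6 - 132 + 3 \cdot 12^{2}\right) - 151} = -16 + \frac{1}{\left(6 - 132 + 3 \cdot 144\right) - 151} = -16 + \frac{1}{\left(6 - 132 + 432\right) - 151} = -16 + \frac{1}{306 - 151} = -16 + \frac{1}{155} = - \frac{2479}{155} \approx -15.994$)
$v^{2} = \left(- \frac{2479}{155}\right)^{2} = \frac{6145441}{24025}$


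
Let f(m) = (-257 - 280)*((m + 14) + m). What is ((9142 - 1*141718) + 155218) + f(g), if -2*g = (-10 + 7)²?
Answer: 19957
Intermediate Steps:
g = -9/2 (g = -(-10 + 7)²/2 = -½*(-3)² = -½*9 = -9/2 ≈ -4.5000)
f(m) = -7518 - 1074*m (f(m) = -537*((14 + m) + m) = -537*(14 + 2*m) = -7518 - 1074*m)
((9142 - 1*141718) + 155218) + f(g) = ((9142 - 1*141718) + 155218) + (-7518 - 1074*(-9/2)) = ((9142 - 141718) + 155218) + (-7518 + 4833) = (-132576 + 155218) - 2685 = 22642 - 2685 = 19957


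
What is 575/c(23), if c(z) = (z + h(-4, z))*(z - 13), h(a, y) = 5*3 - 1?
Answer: 115/74 ≈ 1.5541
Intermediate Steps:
h(a, y) = 14 (h(a, y) = 15 - 1 = 14)
c(z) = (-13 + z)*(14 + z) (c(z) = (z + 14)*(z - 13) = (14 + z)*(-13 + z) = (-13 + z)*(14 + z))
575/c(23) = 575/(-182 + 23 + 23²) = 575/(-182 + 23 + 529) = 575/370 = 575*(1/370) = 115/74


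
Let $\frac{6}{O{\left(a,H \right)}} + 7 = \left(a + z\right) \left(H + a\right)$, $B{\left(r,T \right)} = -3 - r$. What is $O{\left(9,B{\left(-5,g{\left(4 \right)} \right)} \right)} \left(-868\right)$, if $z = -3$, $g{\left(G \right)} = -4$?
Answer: $- \frac{5208}{59} \approx -88.271$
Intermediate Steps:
$O{\left(a,H \right)} = \frac{6}{-7 + \left(-3 + a\right) \left(H + a\right)}$ ($O{\left(a,H \right)} = \frac{6}{-7 + \left(a - 3\right) \left(H + a\right)} = \frac{6}{-7 + \left(-3 + a\right) \left(H + a\right)}$)
$O{\left(9,B{\left(-5,g{\left(4 \right)} \right)} \right)} \left(-868\right) = \frac{6}{-7 + 9^{2} - 3 \left(-3 - -5\right) - 27 + \left(-3 - -5\right) 9} \left(-868\right) = \frac{6}{-7 + 81 - 3 \left(-3 + 5\right) - 27 + \left(-3 + 5\right) 9} \left(-868\right) = \frac{6}{-7 + 81 - 6 - 27 + 2 \cdot 9} \left(-868\right) = \frac{6}{-7 + 81 - 6 - 27 + 18} \left(-868\right) = \frac{6}{59} \left(-868\right) = - \frac{5208}{59}$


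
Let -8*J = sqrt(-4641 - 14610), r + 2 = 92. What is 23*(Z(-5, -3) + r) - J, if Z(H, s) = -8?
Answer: 1886 + 3*I*sqrt(2139)/8 ≈ 1886.0 + 17.344*I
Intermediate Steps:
r = 90 (r = -2 + 92 = 90)
J = -3*I*sqrt(2139)/8 (J = -sqrt(-4641 - 14610)/8 = -3*I*sqrt(2139)/8 ≈ -17.344*I)
23*(Z(-5, -3) + r) - J = 23*(-8 + 90) - (-3)*I*sqrt(2139)/8 = 23*82 + 3*I*sqrt(2139)/8 = 1886 + 3*I*sqrt(2139)/8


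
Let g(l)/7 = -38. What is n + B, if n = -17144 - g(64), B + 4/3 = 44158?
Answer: 81836/3 ≈ 27279.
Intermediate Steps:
B = 132470/3 (B = -4/3 + 44158 = 132470/3 ≈ 44157.)
g(l) = -266 (g(l) = 7*(-38) = -266)
n = -16878 (n = -17144 - 1*(-266) = -17144 + 266 = -16878)
n + B = -16878 + 132470/3 = 81836/3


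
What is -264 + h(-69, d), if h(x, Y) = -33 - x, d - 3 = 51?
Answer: -228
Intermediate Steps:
d = 54 (d = 3 + 51 = 54)
-264 + h(-69, d) = -264 + (-33 - 1*(-69)) = -264 + (-33 + 69) = -264 + 36 = -228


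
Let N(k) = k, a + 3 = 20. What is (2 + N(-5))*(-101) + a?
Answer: 320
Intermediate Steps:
a = 17 (a = -3 + 20 = 17)
(2 + N(-5))*(-101) + a = (2 - 5)*(-101) + 17 = -3*(-101) + 17 = 303 + 17 = 320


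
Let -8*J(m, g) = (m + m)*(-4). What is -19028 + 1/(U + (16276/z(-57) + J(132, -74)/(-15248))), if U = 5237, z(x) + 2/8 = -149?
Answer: -222056375622968/11669979919 ≈ -19028.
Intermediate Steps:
J(m, g) = m (J(m, g) = -(m + m)*(-4)/8 = -2*m*(-4)/8 = -(-1)*m = m)
z(x) = -597/4 (z(x) = -1/4 - 149 = -597/4)
-19028 + 1/(U + (16276/z(-57) + J(132, -74)/(-15248))) = -19028 + 1/(5237 + (16276/(-597/4) + 132/(-15248))) = -19028 + 1/(5237 + (16276*(-4/597) + 132*(-1/15248))) = -19028 + 1/(5237 + (-65104/597 - 33/3812)) = -19028 + 1/(5237 - 248196149/2275764) = -19028 + 1/(11669979919/2275764) = -19028 + 2275764/11669979919 = -222056375622968/11669979919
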